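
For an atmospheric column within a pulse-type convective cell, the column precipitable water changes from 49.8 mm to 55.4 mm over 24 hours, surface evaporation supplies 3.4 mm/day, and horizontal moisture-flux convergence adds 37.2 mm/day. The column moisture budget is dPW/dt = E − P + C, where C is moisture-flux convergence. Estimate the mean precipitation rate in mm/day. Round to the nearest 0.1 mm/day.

P ≈ 35.0 mm/day

dPW/dt = (55.4 − 49.8) mm / (24/24 day) = +5.600 mm/day.
P = E + C − dPW/dt = 3.4 + (37.2) − (+5.600) = 35.0 mm/day.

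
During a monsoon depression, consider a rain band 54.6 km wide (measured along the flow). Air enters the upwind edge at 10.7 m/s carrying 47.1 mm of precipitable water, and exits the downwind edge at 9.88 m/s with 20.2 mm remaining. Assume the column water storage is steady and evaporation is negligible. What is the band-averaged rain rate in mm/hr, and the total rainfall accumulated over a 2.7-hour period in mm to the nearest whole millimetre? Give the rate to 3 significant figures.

Column moisture flux per unit crosswind length is F = V × PW.
Inflow: F_in = 10.7 × 47.1 = 503.97 mm·m/s
Outflow: F_out = 9.88 × 20.2 = 199.576 mm·m/s
Steady-state rate R = (F_in − F_out)/L = (503.97 − 199.576) / 54600 m = 5.575e-03 mm/s.
R = 5.575e-03 × 3600 = 20.1 mm/hr.
Over 2.7 h: total = 20.1 × 2.7 = 54.27 ≈ 54 mm.

R ≈ 20.1 mm/hr; total ≈ 54 mm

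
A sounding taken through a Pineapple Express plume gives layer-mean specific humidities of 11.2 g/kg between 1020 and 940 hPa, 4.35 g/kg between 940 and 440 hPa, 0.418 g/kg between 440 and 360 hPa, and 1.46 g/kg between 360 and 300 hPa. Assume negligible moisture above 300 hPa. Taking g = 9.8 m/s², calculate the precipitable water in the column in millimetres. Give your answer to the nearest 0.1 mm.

PW ≈ 32.6 mm

Precipitable water is the column-integrated vapour mass per unit area: PW = (1/g) Σ q̄ Δp, with q in kg/kg and Δp in Pa (1 kg/m² of water = 1 mm).
Layer 1020–940 hPa: Δp = 80 hPa = 8000 Pa, q̄ = 0.0112 kg/kg → 0.0112 × 8000 / 9.8 = 9.14 mm
Layer 940–440 hPa: Δp = 500 hPa = 50000 Pa, q̄ = 0.00435 kg/kg → 0.00435 × 50000 / 9.8 = 22.19 mm
Layer 440–360 hPa: Δp = 80 hPa = 8000 Pa, q̄ = 0.000418 kg/kg → 0.000418 × 8000 / 9.8 = 0.34 mm
Layer 360–300 hPa: Δp = 60 hPa = 6000 Pa, q̄ = 0.00146 kg/kg → 0.00146 × 6000 / 9.8 = 0.89 mm
PW = 9.14 + 22.19 + 0.34 + 0.89 = 32.56 ≈ 32.6 mm.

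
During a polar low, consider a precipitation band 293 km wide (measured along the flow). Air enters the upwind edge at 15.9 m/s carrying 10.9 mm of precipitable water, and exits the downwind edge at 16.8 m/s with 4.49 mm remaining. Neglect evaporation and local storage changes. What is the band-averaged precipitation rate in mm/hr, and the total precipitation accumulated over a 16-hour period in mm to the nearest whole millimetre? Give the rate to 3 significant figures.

Column moisture flux per unit crosswind length is F = V × PW.
Inflow: F_in = 15.9 × 10.9 = 173.31 mm·m/s
Outflow: F_out = 16.8 × 4.49 = 75.432 mm·m/s
Steady-state rate R = (F_in − F_out)/L = (173.31 − 75.432) / 293000 m = 3.341e-04 mm/s.
R = 3.341e-04 × 3600 = 1.20 mm/hr.
Over 16 h: total = 1.20 × 16 = 19.2 ≈ 19 mm.

R ≈ 1.20 mm/hr; total ≈ 19 mm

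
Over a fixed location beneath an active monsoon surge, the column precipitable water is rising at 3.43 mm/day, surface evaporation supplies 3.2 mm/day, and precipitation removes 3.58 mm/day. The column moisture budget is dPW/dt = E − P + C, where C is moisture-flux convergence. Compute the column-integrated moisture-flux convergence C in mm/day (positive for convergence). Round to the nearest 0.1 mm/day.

dPW/dt = +3.43 mm/day.
C = dPW/dt − E + P = (+3.43) − 3.2 + 3.58 = 3.8 mm/day.

C ≈ 3.8 mm/day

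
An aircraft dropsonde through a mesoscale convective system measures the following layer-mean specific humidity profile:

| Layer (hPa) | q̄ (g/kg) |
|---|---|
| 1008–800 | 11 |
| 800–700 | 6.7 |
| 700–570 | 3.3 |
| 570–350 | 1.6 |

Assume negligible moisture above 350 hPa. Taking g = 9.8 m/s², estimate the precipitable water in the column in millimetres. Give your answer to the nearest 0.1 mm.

PW ≈ 38.2 mm

Precipitable water is the column-integrated vapour mass per unit area: PW = (1/g) Σ q̄ Δp, with q in kg/kg and Δp in Pa (1 kg/m² of water = 1 mm).
Layer 1008–800 hPa: Δp = 208 hPa = 20800 Pa, q̄ = 0.011 kg/kg → 0.011 × 20800 / 9.8 = 23.35 mm
Layer 800–700 hPa: Δp = 100 hPa = 10000 Pa, q̄ = 0.0067 kg/kg → 0.0067 × 10000 / 9.8 = 6.84 mm
Layer 700–570 hPa: Δp = 130 hPa = 13000 Pa, q̄ = 0.0033 kg/kg → 0.0033 × 13000 / 9.8 = 4.38 mm
Layer 570–350 hPa: Δp = 220 hPa = 22000 Pa, q̄ = 0.0016 kg/kg → 0.0016 × 22000 / 9.8 = 3.59 mm
PW = 23.35 + 6.84 + 4.38 + 3.59 = 38.16 ≈ 38.2 mm.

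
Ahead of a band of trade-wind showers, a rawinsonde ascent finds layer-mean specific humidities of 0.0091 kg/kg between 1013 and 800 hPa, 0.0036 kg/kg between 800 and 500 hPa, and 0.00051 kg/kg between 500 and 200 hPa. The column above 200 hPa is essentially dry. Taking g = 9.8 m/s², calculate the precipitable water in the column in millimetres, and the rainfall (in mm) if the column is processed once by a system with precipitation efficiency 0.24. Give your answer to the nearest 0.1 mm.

Precipitable water is the column-integrated vapour mass per unit area: PW = (1/g) Σ q̄ Δp, with q in kg/kg and Δp in Pa (1 kg/m² of water = 1 mm).
Layer 1013–800 hPa: Δp = 213 hPa = 21300 Pa, q̄ = 0.0091 kg/kg → 0.0091 × 21300 / 9.8 = 19.78 mm
Layer 800–500 hPa: Δp = 300 hPa = 30000 Pa, q̄ = 0.0036 kg/kg → 0.0036 × 30000 / 9.8 = 11.02 mm
Layer 500–200 hPa: Δp = 300 hPa = 30000 Pa, q̄ = 0.00051 kg/kg → 0.00051 × 30000 / 9.8 = 1.56 mm
PW = 19.78 + 11.02 + 1.56 = 32.36 ≈ 32.4 mm.
Rainfall = ε × PW = 0.24 × 32.4 = 7.8 mm.

PW ≈ 32.4 mm; rainfall ≈ 7.8 mm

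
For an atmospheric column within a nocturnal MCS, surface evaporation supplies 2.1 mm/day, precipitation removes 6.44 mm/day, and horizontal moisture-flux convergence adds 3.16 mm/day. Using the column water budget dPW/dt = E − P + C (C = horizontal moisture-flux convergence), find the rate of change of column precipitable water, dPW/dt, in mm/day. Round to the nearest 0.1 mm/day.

dPW/dt ≈ -1.2 mm/day

dPW/dt = E − P + C = 2.1 − 6.44 + (3.16) = -1.2 mm/day.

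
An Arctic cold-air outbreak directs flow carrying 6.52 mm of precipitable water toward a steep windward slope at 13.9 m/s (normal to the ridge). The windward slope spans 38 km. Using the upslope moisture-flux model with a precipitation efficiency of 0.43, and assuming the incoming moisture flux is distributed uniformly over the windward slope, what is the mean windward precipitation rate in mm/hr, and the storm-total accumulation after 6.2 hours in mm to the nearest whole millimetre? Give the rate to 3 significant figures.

R ≈ 3.69 mm/hr; total ≈ 23 mm

Incoming column moisture flux per unit ridge length: F = V × PW = 13.9 × 6.52 = 90.628 mm·m/s.
Spread over the 38 km slope with efficiency ε = 0.43: R = ε·F/W = 0.43 × 90.628 / 38000 m = 1.026e-03 mm/s.
R = 1.026e-03 × 3600 = 3.69 mm/hr.
Over 6.2 h: total = 3.69 × 6.2 = 22.878 ≈ 23 mm.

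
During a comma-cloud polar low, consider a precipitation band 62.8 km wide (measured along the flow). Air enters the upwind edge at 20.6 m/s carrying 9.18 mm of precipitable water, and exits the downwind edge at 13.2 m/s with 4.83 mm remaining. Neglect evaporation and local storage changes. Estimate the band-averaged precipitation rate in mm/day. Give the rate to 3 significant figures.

Column moisture flux per unit crosswind length is F = V × PW.
Inflow: F_in = 20.6 × 9.18 = 189.108 mm·m/s
Outflow: F_out = 13.2 × 4.83 = 63.756 mm·m/s
Steady-state rate R = (F_in − F_out)/L = (189.108 − 63.756) / 62800 m = 1.996e-03 mm/s.
R = 1.996e-03 × 3600 × 24 = 172 mm/day.

R ≈ 172 mm/day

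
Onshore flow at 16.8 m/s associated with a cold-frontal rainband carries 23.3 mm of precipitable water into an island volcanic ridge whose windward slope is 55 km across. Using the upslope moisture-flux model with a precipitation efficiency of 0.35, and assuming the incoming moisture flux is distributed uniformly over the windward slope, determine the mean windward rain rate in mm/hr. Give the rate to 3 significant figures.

R ≈ 8.97 mm/hr

Incoming column moisture flux per unit ridge length: F = V × PW = 16.8 × 23.3 = 391.44 mm·m/s.
Spread over the 55 km slope with efficiency ε = 0.35: R = ε·F/W = 0.35 × 391.44 / 55000 m = 2.491e-03 mm/s.
R = 2.491e-03 × 3600 = 8.97 mm/hr.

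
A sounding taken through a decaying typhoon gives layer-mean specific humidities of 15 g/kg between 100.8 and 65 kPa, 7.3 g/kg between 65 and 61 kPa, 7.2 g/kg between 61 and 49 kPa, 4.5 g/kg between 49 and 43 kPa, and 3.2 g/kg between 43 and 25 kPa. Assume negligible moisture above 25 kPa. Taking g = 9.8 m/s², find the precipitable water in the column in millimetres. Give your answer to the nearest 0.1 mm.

Precipitable water is the column-integrated vapour mass per unit area: PW = (1/g) Σ q̄ Δp, with q in kg/kg and Δp in Pa (1 kg/m² of water = 1 mm).
Layer 100.8–65 kPa: Δp = 358 hPa = 35800 Pa, q̄ = 0.015 kg/kg → 0.015 × 35800 / 9.8 = 54.80 mm
Layer 65–61 kPa: Δp = 40 hPa = 4000 Pa, q̄ = 0.0073 kg/kg → 0.0073 × 4000 / 9.8 = 2.98 mm
Layer 61–49 kPa: Δp = 120 hPa = 12000 Pa, q̄ = 0.0072 kg/kg → 0.0072 × 12000 / 9.8 = 8.82 mm
Layer 49–43 kPa: Δp = 60 hPa = 6000 Pa, q̄ = 0.0045 kg/kg → 0.0045 × 6000 / 9.8 = 2.76 mm
Layer 43–25 kPa: Δp = 180 hPa = 18000 Pa, q̄ = 0.0032 kg/kg → 0.0032 × 18000 / 9.8 = 5.88 mm
PW = 54.80 + 2.98 + 8.82 + 2.76 + 5.88 = 75.24 ≈ 75.2 mm.

PW ≈ 75.2 mm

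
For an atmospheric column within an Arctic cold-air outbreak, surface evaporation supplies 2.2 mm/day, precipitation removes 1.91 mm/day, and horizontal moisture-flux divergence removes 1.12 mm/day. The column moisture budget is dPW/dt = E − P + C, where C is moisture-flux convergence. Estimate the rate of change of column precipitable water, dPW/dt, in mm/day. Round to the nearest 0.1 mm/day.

dPW/dt ≈ -0.8 mm/day

dPW/dt = E − P + C = 2.2 − 1.91 + (-1.12) = -0.8 mm/day.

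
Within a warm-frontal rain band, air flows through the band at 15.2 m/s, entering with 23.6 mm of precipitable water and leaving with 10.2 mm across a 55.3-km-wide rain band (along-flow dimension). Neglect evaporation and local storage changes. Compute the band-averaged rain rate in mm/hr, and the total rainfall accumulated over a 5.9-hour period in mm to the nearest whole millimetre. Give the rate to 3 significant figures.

Column moisture flux per unit crosswind length is F = V × PW.
Inflow: F_in = 15.2 × 23.6 = 358.72 mm·m/s
Outflow: F_out = 15.2 × 10.2 = 155.04 mm·m/s
Steady-state rate R = (F_in − F_out)/L = (358.72 − 155.04) / 55300 m = 3.683e-03 mm/s.
R = 3.683e-03 × 3600 = 13.3 mm/hr.
Over 5.9 h: total = 13.3 × 5.9 = 78.47 ≈ 78 mm.

R ≈ 13.3 mm/hr; total ≈ 78 mm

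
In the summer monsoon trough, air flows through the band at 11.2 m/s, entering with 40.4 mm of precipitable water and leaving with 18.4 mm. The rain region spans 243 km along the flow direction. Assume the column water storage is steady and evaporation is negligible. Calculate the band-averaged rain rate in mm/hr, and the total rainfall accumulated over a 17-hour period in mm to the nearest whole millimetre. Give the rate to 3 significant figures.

R ≈ 3.65 mm/hr; total ≈ 62 mm

Column moisture flux per unit crosswind length is F = V × PW.
Inflow: F_in = 11.2 × 40.4 = 452.48 mm·m/s
Outflow: F_out = 11.2 × 18.4 = 206.08 mm·m/s
Steady-state rate R = (F_in − F_out)/L = (452.48 − 206.08) / 243000 m = 1.014e-03 mm/s.
R = 1.014e-03 × 3600 = 3.65 mm/hr.
Over 17 h: total = 3.65 × 17 = 62.05 ≈ 62 mm.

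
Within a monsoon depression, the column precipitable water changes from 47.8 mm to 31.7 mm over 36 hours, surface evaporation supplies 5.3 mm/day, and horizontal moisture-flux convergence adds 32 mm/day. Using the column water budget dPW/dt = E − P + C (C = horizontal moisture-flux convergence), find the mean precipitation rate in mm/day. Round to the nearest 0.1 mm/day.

dPW/dt = (31.7 − 47.8) mm / (36/24 day) = -10.733 mm/day.
P = E + C − dPW/dt = 5.3 + (32) − (-10.733) = 48.0 mm/day.

P ≈ 48.0 mm/day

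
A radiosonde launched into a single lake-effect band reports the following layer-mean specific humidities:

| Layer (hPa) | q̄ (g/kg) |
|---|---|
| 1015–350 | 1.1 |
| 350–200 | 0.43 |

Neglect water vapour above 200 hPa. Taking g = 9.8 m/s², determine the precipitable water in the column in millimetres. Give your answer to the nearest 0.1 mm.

PW ≈ 8.1 mm

Precipitable water is the column-integrated vapour mass per unit area: PW = (1/g) Σ q̄ Δp, with q in kg/kg and Δp in Pa (1 kg/m² of water = 1 mm).
Layer 1015–350 hPa: Δp = 665 hPa = 66500 Pa, q̄ = 0.0011 kg/kg → 0.0011 × 66500 / 9.8 = 7.46 mm
Layer 350–200 hPa: Δp = 150 hPa = 15000 Pa, q̄ = 0.00043 kg/kg → 0.00043 × 15000 / 9.8 = 0.66 mm
PW = 7.46 + 0.66 = 8.12 ≈ 8.1 mm.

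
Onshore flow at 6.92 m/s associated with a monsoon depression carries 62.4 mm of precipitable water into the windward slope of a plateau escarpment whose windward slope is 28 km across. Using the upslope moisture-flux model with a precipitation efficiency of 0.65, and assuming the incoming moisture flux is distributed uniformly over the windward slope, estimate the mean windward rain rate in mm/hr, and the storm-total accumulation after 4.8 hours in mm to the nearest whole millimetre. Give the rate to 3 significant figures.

Incoming column moisture flux per unit ridge length: F = V × PW = 6.92 × 62.4 = 431.808 mm·m/s.
Spread over the 28 km slope with efficiency ε = 0.65: R = ε·F/W = 0.65 × 431.808 / 28000 m = 1.002e-02 mm/s.
R = 1.002e-02 × 3600 = 36.1 mm/hr.
Over 4.8 h: total = 36.1 × 4.8 = 173.28 ≈ 173 mm.

R ≈ 36.1 mm/hr; total ≈ 173 mm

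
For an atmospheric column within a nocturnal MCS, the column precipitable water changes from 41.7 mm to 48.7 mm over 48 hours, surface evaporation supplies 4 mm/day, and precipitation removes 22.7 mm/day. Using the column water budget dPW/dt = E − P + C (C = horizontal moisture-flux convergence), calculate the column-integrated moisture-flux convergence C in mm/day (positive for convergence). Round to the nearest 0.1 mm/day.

dPW/dt = (48.7 − 41.7) mm / (48/24 day) = +3.500 mm/day.
C = dPW/dt − E + P = (+3.500) − 4 + 22.7 = 22.2 mm/day.

C ≈ 22.2 mm/day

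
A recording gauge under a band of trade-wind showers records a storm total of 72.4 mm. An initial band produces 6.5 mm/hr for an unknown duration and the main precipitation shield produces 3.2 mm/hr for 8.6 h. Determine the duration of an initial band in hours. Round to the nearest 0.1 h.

Known phases: 3.2 × 8.6 = 27.52 mm.
Remaining depth = 72.4 − 27.52 = 44.88 mm.
Duration = 44.88 / 6.5 = 6.9 h.

duration ≈ 6.9 h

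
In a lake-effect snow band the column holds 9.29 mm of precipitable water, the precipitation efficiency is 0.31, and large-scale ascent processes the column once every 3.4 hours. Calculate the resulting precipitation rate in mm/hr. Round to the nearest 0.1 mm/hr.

Each overturning extracts ε × PW = 0.31 × 9.29 = 2.8799 mm.
Rate = ε·PW / τ = 2.8799 / 3.4 h = 0.8 mm/hr.

R ≈ 0.8 mm/hr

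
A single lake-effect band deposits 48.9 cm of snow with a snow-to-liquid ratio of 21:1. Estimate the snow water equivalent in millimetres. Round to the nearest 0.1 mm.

SWE ≈ 23.3 mm

SWE = snow depth / ratio = 48.9 cm / 21 = 2.329 cm = 23.3 mm.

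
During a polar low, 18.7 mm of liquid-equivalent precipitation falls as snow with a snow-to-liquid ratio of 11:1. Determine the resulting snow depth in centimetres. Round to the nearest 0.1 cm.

Snow depth = liquid × ratio = 18.7 mm × 11 = 205.7 mm = 20.6 cm.

snow depth ≈ 20.6 cm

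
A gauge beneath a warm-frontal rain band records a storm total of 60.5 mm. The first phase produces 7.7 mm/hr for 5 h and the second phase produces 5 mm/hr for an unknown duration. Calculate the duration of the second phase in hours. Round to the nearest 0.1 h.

duration ≈ 4.4 h

Known phases: 7.7 × 5 = 38.5 mm.
Remaining depth = 60.5 − 38.5 = 22 mm.
Duration = 22 / 5 = 4.4 h.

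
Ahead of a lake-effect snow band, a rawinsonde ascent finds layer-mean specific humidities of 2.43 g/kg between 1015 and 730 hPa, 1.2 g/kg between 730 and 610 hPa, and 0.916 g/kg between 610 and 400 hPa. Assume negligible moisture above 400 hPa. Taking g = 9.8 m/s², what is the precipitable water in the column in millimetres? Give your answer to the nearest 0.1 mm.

Precipitable water is the column-integrated vapour mass per unit area: PW = (1/g) Σ q̄ Δp, with q in kg/kg and Δp in Pa (1 kg/m² of water = 1 mm).
Layer 1015–730 hPa: Δp = 285 hPa = 28500 Pa, q̄ = 0.00243 kg/kg → 0.00243 × 28500 / 9.8 = 7.07 mm
Layer 730–610 hPa: Δp = 120 hPa = 12000 Pa, q̄ = 0.0012 kg/kg → 0.0012 × 12000 / 9.8 = 1.47 mm
Layer 610–400 hPa: Δp = 210 hPa = 21000 Pa, q̄ = 0.000916 kg/kg → 0.000916 × 21000 / 9.8 = 1.96 mm
PW = 7.07 + 1.47 + 1.96 = 10.50 ≈ 10.5 mm.

PW ≈ 10.5 mm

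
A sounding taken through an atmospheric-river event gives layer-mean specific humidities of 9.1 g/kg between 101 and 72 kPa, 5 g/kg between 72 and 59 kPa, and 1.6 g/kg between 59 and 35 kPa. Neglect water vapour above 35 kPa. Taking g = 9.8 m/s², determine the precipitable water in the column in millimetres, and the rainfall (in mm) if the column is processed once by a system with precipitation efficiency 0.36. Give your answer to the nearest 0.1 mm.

Precipitable water is the column-integrated vapour mass per unit area: PW = (1/g) Σ q̄ Δp, with q in kg/kg and Δp in Pa (1 kg/m² of water = 1 mm).
Layer 101–72 kPa: Δp = 290 hPa = 29000 Pa, q̄ = 0.0091 kg/kg → 0.0091 × 29000 / 9.8 = 26.93 mm
Layer 72–59 kPa: Δp = 130 hPa = 13000 Pa, q̄ = 0.005 kg/kg → 0.005 × 13000 / 9.8 = 6.63 mm
Layer 59–35 kPa: Δp = 240 hPa = 24000 Pa, q̄ = 0.0016 kg/kg → 0.0016 × 24000 / 9.8 = 3.92 mm
PW = 26.93 + 6.63 + 3.92 = 37.48 ≈ 37.5 mm.
Rainfall = ε × PW = 0.36 × 37.5 = 13.5 mm.

PW ≈ 37.5 mm; rainfall ≈ 13.5 mm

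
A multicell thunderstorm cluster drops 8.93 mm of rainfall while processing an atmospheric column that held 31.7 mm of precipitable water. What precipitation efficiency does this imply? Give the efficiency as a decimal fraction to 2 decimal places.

ε = rainfall / PW = 8.93 / 31.7 = 0.28.

ε ≈ 0.28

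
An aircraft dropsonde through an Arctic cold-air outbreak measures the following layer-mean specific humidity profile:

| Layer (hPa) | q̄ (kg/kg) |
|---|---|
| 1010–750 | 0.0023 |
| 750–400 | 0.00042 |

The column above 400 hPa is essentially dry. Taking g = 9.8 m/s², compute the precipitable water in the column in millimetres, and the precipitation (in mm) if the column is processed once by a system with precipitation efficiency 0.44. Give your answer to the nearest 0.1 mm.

PW ≈ 7.6 mm; precipitation ≈ 3.3 mm

Precipitable water is the column-integrated vapour mass per unit area: PW = (1/g) Σ q̄ Δp, with q in kg/kg and Δp in Pa (1 kg/m² of water = 1 mm).
Layer 1010–750 hPa: Δp = 260 hPa = 26000 Pa, q̄ = 0.0023 kg/kg → 0.0023 × 26000 / 9.8 = 6.10 mm
Layer 750–400 hPa: Δp = 350 hPa = 35000 Pa, q̄ = 0.00042 kg/kg → 0.00042 × 35000 / 9.8 = 1.50 mm
PW = 6.10 + 1.50 = 7.60 ≈ 7.6 mm.
Precipitation = ε × PW = 0.44 × 7.6 = 3.3 mm.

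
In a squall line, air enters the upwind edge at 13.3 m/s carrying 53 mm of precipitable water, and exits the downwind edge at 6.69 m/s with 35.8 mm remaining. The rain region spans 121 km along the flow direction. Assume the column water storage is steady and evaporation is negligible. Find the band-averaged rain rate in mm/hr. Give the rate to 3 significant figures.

R ≈ 13.8 mm/hr

Column moisture flux per unit crosswind length is F = V × PW.
Inflow: F_in = 13.3 × 53 = 704.9 mm·m/s
Outflow: F_out = 6.69 × 35.8 = 239.502 mm·m/s
Steady-state rate R = (F_in − F_out)/L = (704.9 − 239.502) / 121000 m = 3.846e-03 mm/s.
R = 3.846e-03 × 3600 = 13.8 mm/hr.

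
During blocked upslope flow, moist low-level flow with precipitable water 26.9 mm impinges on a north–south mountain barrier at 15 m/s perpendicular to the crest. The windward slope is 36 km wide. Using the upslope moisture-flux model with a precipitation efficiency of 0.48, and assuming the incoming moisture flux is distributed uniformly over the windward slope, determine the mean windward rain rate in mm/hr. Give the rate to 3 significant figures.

R ≈ 19.4 mm/hr

Incoming column moisture flux per unit ridge length: F = V × PW = 15 × 26.9 = 403.5 mm·m/s.
Spread over the 36 km slope with efficiency ε = 0.48: R = ε·F/W = 0.48 × 403.5 / 36000 m = 5.380e-03 mm/s.
R = 5.380e-03 × 3600 = 19.4 mm/hr.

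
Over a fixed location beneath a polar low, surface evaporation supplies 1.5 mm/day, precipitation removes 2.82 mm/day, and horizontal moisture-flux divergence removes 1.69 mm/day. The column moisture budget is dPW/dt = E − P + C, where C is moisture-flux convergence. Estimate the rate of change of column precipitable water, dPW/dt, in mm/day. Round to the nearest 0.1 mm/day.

dPW/dt ≈ -3.0 mm/day

dPW/dt = E − P + C = 1.5 − 2.82 + (-1.69) = -3.0 mm/day.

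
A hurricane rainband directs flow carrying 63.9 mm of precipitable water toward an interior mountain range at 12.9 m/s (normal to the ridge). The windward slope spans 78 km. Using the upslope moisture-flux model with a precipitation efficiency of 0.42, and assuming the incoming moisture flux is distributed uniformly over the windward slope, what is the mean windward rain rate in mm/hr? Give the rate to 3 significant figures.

R ≈ 16.0 mm/hr

Incoming column moisture flux per unit ridge length: F = V × PW = 12.9 × 63.9 = 824.31 mm·m/s.
Spread over the 78 km slope with efficiency ε = 0.42: R = ε·F/W = 0.42 × 824.31 / 78000 m = 4.439e-03 mm/s.
R = 4.439e-03 × 3600 = 16.0 mm/hr.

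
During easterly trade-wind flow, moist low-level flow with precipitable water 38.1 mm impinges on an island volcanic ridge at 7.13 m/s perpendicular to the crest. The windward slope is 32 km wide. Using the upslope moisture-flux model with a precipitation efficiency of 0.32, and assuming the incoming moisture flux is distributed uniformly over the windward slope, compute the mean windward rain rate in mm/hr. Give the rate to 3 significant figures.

R ≈ 9.78 mm/hr

Incoming column moisture flux per unit ridge length: F = V × PW = 7.13 × 38.1 = 271.653 mm·m/s.
Spread over the 32 km slope with efficiency ε = 0.32: R = ε·F/W = 0.32 × 271.653 / 32000 m = 2.717e-03 mm/s.
R = 2.717e-03 × 3600 = 9.78 mm/hr.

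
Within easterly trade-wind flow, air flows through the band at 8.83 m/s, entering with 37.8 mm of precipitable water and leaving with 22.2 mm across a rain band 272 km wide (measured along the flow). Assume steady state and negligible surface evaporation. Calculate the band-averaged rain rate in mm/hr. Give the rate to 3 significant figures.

R ≈ 1.82 mm/hr

Column moisture flux per unit crosswind length is F = V × PW.
Inflow: F_in = 8.83 × 37.8 = 333.774 mm·m/s
Outflow: F_out = 8.83 × 22.2 = 196.026 mm·m/s
Steady-state rate R = (F_in − F_out)/L = (333.774 − 196.026) / 272000 m = 5.064e-04 mm/s.
R = 5.064e-04 × 3600 = 1.82 mm/hr.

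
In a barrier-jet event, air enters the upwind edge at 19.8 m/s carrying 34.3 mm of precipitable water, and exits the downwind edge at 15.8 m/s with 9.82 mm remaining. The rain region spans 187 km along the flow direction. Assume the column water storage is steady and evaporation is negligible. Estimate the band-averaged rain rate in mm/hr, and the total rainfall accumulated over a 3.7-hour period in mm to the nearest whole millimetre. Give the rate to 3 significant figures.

Column moisture flux per unit crosswind length is F = V × PW.
Inflow: F_in = 19.8 × 34.3 = 679.14 mm·m/s
Outflow: F_out = 15.8 × 9.82 = 155.156 mm·m/s
Steady-state rate R = (F_in − F_out)/L = (679.14 − 155.156) / 187000 m = 2.802e-03 mm/s.
R = 2.802e-03 × 3600 = 10.1 mm/hr.
Over 3.7 h: total = 10.1 × 3.7 = 37.37 ≈ 37 mm.

R ≈ 10.1 mm/hr; total ≈ 37 mm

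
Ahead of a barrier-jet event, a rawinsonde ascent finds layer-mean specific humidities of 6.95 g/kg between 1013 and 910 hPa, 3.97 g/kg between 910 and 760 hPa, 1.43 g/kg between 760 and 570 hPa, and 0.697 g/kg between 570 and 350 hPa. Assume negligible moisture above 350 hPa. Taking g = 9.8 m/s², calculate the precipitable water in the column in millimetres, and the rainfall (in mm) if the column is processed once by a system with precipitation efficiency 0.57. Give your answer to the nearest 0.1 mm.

PW ≈ 17.7 mm; rainfall ≈ 10.1 mm

Precipitable water is the column-integrated vapour mass per unit area: PW = (1/g) Σ q̄ Δp, with q in kg/kg and Δp in Pa (1 kg/m² of water = 1 mm).
Layer 1013–910 hPa: Δp = 103 hPa = 10300 Pa, q̄ = 0.00695 kg/kg → 0.00695 × 10300 / 9.8 = 7.30 mm
Layer 910–760 hPa: Δp = 150 hPa = 15000 Pa, q̄ = 0.00397 kg/kg → 0.00397 × 15000 / 9.8 = 6.08 mm
Layer 760–570 hPa: Δp = 190 hPa = 19000 Pa, q̄ = 0.00143 kg/kg → 0.00143 × 19000 / 9.8 = 2.77 mm
Layer 570–350 hPa: Δp = 220 hPa = 22000 Pa, q̄ = 0.000697 kg/kg → 0.000697 × 22000 / 9.8 = 1.56 mm
PW = 7.30 + 6.08 + 2.77 + 1.56 = 17.71 ≈ 17.7 mm.
Rainfall = ε × PW = 0.57 × 17.7 = 10.1 mm.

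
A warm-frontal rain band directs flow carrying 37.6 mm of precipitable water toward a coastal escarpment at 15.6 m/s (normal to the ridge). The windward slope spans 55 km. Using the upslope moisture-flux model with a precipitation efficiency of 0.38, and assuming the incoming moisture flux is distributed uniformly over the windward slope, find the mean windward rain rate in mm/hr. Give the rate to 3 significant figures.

R ≈ 14.6 mm/hr

Incoming column moisture flux per unit ridge length: F = V × PW = 15.6 × 37.6 = 586.56 mm·m/s.
Spread over the 55 km slope with efficiency ε = 0.38: R = ε·F/W = 0.38 × 586.56 / 55000 m = 4.053e-03 mm/s.
R = 4.053e-03 × 3600 = 14.6 mm/hr.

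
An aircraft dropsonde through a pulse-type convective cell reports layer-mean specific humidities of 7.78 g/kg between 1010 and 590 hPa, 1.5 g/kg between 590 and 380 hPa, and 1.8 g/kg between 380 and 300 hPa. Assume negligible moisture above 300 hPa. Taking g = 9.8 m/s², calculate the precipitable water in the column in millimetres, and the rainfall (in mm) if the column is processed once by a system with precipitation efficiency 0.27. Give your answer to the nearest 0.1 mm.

Precipitable water is the column-integrated vapour mass per unit area: PW = (1/g) Σ q̄ Δp, with q in kg/kg and Δp in Pa (1 kg/m² of water = 1 mm).
Layer 1010–590 hPa: Δp = 420 hPa = 42000 Pa, q̄ = 0.00778 kg/kg → 0.00778 × 42000 / 9.8 = 33.34 mm
Layer 590–380 hPa: Δp = 210 hPa = 21000 Pa, q̄ = 0.0015 kg/kg → 0.0015 × 21000 / 9.8 = 3.21 mm
Layer 380–300 hPa: Δp = 80 hPa = 8000 Pa, q̄ = 0.0018 kg/kg → 0.0018 × 8000 / 9.8 = 1.47 mm
PW = 33.34 + 3.21 + 1.47 = 38.02 ≈ 38.0 mm.
Rainfall = ε × PW = 0.27 × 38.0 = 10.3 mm.

PW ≈ 38.0 mm; rainfall ≈ 10.3 mm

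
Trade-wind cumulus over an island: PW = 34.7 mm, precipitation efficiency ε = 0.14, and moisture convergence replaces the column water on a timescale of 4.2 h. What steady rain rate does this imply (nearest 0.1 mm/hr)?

Each overturning extracts ε × PW = 0.14 × 34.7 = 4.858 mm.
Rate = ε·PW / τ = 4.858 / 4.2 h = 1.2 mm/hr.

R ≈ 1.2 mm/hr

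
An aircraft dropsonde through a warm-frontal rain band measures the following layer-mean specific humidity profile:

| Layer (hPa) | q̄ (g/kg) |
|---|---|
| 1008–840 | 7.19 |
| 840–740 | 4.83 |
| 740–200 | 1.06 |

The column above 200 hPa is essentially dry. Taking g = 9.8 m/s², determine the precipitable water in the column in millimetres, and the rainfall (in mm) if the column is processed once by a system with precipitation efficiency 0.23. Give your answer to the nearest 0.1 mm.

Precipitable water is the column-integrated vapour mass per unit area: PW = (1/g) Σ q̄ Δp, with q in kg/kg and Δp in Pa (1 kg/m² of water = 1 mm).
Layer 1008–840 hPa: Δp = 168 hPa = 16800 Pa, q̄ = 0.00719 kg/kg → 0.00719 × 16800 / 9.8 = 12.33 mm
Layer 840–740 hPa: Δp = 100 hPa = 10000 Pa, q̄ = 0.00483 kg/kg → 0.00483 × 10000 / 9.8 = 4.93 mm
Layer 740–200 hPa: Δp = 540 hPa = 54000 Pa, q̄ = 0.00106 kg/kg → 0.00106 × 54000 / 9.8 = 5.84 mm
PW = 12.33 + 4.93 + 5.84 = 23.10 ≈ 23.1 mm.
Rainfall = ε × PW = 0.23 × 23.1 = 5.3 mm.

PW ≈ 23.1 mm; rainfall ≈ 5.3 mm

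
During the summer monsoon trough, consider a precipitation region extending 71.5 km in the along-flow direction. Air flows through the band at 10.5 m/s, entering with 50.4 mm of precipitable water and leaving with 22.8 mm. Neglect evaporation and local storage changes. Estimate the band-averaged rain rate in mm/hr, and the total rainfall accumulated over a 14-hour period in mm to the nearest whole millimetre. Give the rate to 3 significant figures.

R ≈ 14.6 mm/hr; total ≈ 204 mm

Column moisture flux per unit crosswind length is F = V × PW.
Inflow: F_in = 10.5 × 50.4 = 529.2 mm·m/s
Outflow: F_out = 10.5 × 22.8 = 239.4 mm·m/s
Steady-state rate R = (F_in − F_out)/L = (529.2 − 239.4) / 71500 m = 4.053e-03 mm/s.
R = 4.053e-03 × 3600 = 14.6 mm/hr.
Over 14 h: total = 14.6 × 14 = 204.4 ≈ 204 mm.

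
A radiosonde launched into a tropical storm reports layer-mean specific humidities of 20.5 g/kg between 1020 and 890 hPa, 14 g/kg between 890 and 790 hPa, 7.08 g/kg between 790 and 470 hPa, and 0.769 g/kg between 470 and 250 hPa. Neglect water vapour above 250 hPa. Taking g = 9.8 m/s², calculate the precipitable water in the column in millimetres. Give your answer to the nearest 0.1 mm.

PW ≈ 66.3 mm

Precipitable water is the column-integrated vapour mass per unit area: PW = (1/g) Σ q̄ Δp, with q in kg/kg and Δp in Pa (1 kg/m² of water = 1 mm).
Layer 1020–890 hPa: Δp = 130 hPa = 13000 Pa, q̄ = 0.0205 kg/kg → 0.0205 × 13000 / 9.8 = 27.19 mm
Layer 890–790 hPa: Δp = 100 hPa = 10000 Pa, q̄ = 0.014 kg/kg → 0.014 × 10000 / 9.8 = 14.29 mm
Layer 790–470 hPa: Δp = 320 hPa = 32000 Pa, q̄ = 0.00708 kg/kg → 0.00708 × 32000 / 9.8 = 23.12 mm
Layer 470–250 hPa: Δp = 220 hPa = 22000 Pa, q̄ = 0.000769 kg/kg → 0.000769 × 22000 / 9.8 = 1.73 mm
PW = 27.19 + 14.29 + 23.12 + 1.73 = 66.33 ≈ 66.3 mm.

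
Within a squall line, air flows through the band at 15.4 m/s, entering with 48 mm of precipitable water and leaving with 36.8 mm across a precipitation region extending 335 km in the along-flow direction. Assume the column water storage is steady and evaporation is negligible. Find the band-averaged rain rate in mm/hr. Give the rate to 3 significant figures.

Column moisture flux per unit crosswind length is F = V × PW.
Inflow: F_in = 15.4 × 48 = 739.2 mm·m/s
Outflow: F_out = 15.4 × 36.8 = 566.72 mm·m/s
Steady-state rate R = (F_in − F_out)/L = (739.2 − 566.72) / 335000 m = 5.149e-04 mm/s.
R = 5.149e-04 × 3600 = 1.85 mm/hr.

R ≈ 1.85 mm/hr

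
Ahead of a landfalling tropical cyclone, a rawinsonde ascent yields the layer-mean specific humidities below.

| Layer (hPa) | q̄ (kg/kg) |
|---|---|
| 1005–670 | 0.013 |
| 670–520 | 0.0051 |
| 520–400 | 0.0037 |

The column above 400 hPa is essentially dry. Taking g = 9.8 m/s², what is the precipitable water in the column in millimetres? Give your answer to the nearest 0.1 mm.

Precipitable water is the column-integrated vapour mass per unit area: PW = (1/g) Σ q̄ Δp, with q in kg/kg and Δp in Pa (1 kg/m² of water = 1 mm).
Layer 1005–670 hPa: Δp = 335 hPa = 33500 Pa, q̄ = 0.013 kg/kg → 0.013 × 33500 / 9.8 = 44.44 mm
Layer 670–520 hPa: Δp = 150 hPa = 15000 Pa, q̄ = 0.0051 kg/kg → 0.0051 × 15000 / 9.8 = 7.81 mm
Layer 520–400 hPa: Δp = 120 hPa = 12000 Pa, q̄ = 0.0037 kg/kg → 0.0037 × 12000 / 9.8 = 4.53 mm
PW = 44.44 + 7.81 + 4.53 = 56.78 ≈ 56.8 mm.

PW ≈ 56.8 mm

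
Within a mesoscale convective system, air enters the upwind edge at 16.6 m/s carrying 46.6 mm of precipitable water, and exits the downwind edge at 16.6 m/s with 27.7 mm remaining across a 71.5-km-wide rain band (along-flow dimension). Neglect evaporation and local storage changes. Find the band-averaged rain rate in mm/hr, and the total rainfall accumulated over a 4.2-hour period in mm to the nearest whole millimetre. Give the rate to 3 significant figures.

R ≈ 15.8 mm/hr; total ≈ 66 mm

Column moisture flux per unit crosswind length is F = V × PW.
Inflow: F_in = 16.6 × 46.6 = 773.56 mm·m/s
Outflow: F_out = 16.6 × 27.7 = 459.82 mm·m/s
Steady-state rate R = (F_in − F_out)/L = (773.56 − 459.82) / 71500 m = 4.388e-03 mm/s.
R = 4.388e-03 × 3600 = 15.8 mm/hr.
Over 4.2 h: total = 15.8 × 4.2 = 66.36 ≈ 66 mm.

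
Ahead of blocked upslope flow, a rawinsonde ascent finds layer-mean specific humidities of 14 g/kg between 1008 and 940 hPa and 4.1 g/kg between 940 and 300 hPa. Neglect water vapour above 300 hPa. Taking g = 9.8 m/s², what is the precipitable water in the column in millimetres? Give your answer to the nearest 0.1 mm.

Precipitable water is the column-integrated vapour mass per unit area: PW = (1/g) Σ q̄ Δp, with q in kg/kg and Δp in Pa (1 kg/m² of water = 1 mm).
Layer 1008–940 hPa: Δp = 68 hPa = 6800 Pa, q̄ = 0.014 kg/kg → 0.014 × 6800 / 9.8 = 9.71 mm
Layer 940–300 hPa: Δp = 640 hPa = 64000 Pa, q̄ = 0.0041 kg/kg → 0.0041 × 64000 / 9.8 = 26.78 mm
PW = 9.71 + 26.78 = 36.49 ≈ 36.5 mm.

PW ≈ 36.5 mm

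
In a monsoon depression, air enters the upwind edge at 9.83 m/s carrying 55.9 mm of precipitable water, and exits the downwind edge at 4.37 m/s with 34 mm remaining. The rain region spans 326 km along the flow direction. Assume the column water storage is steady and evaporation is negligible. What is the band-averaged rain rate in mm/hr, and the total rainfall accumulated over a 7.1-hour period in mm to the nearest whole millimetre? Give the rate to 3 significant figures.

Column moisture flux per unit crosswind length is F = V × PW.
Inflow: F_in = 9.83 × 55.9 = 549.497 mm·m/s
Outflow: F_out = 4.37 × 34 = 148.58 mm·m/s
Steady-state rate R = (F_in − F_out)/L = (549.497 − 148.58) / 326000 m = 1.230e-03 mm/s.
R = 1.230e-03 × 3600 = 4.43 mm/hr.
Over 7.1 h: total = 4.43 × 7.1 = 31.453 ≈ 31 mm.

R ≈ 4.43 mm/hr; total ≈ 31 mm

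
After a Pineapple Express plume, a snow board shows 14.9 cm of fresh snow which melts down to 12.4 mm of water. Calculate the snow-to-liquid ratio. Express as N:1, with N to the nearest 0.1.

Ratio = snow depth / SWE = 149 mm / 12.4 mm = 12.0, i.e. 12.0:1.

ratio ≈ 12.0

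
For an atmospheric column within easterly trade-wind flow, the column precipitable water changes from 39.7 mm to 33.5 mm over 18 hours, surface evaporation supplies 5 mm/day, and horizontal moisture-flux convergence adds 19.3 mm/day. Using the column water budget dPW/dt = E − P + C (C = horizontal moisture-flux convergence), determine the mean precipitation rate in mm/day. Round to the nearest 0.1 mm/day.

dPW/dt = (33.5 − 39.7) mm / (18/24 day) = -8.267 mm/day.
P = E + C − dPW/dt = 5 + (19.3) − (-8.267) = 32.6 mm/day.

P ≈ 32.6 mm/day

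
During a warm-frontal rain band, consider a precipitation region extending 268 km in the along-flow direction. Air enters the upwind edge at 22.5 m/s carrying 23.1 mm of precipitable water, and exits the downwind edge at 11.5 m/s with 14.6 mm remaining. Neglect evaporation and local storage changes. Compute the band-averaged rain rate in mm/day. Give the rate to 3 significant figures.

Column moisture flux per unit crosswind length is F = V × PW.
Inflow: F_in = 22.5 × 23.1 = 519.75 mm·m/s
Outflow: F_out = 11.5 × 14.6 = 167.9 mm·m/s
Steady-state rate R = (F_in − F_out)/L = (519.75 − 167.9) / 268000 m = 1.313e-03 mm/s.
R = 1.313e-03 × 3600 × 24 = 113 mm/day.

R ≈ 113 mm/day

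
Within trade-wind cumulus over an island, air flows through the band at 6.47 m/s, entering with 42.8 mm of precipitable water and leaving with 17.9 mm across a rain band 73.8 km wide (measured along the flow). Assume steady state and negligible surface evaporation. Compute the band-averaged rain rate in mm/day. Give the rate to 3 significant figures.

Column moisture flux per unit crosswind length is F = V × PW.
Inflow: F_in = 6.47 × 42.8 = 276.916 mm·m/s
Outflow: F_out = 6.47 × 17.9 = 115.813 mm·m/s
Steady-state rate R = (F_in − F_out)/L = (276.916 − 115.813) / 73800 m = 2.183e-03 mm/s.
R = 2.183e-03 × 3600 × 24 = 189 mm/day.

R ≈ 189 mm/day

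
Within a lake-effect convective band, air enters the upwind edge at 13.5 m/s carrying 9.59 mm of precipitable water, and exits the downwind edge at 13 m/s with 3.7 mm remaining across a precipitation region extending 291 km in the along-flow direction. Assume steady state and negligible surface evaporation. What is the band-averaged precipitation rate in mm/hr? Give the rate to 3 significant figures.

R ≈ 1.01 mm/hr

Column moisture flux per unit crosswind length is F = V × PW.
Inflow: F_in = 13.5 × 9.59 = 129.465 mm·m/s
Outflow: F_out = 13 × 3.7 = 48.1 mm·m/s
Steady-state rate R = (F_in − F_out)/L = (129.465 − 48.1) / 291000 m = 2.796e-04 mm/s.
R = 2.796e-04 × 3600 = 1.01 mm/hr.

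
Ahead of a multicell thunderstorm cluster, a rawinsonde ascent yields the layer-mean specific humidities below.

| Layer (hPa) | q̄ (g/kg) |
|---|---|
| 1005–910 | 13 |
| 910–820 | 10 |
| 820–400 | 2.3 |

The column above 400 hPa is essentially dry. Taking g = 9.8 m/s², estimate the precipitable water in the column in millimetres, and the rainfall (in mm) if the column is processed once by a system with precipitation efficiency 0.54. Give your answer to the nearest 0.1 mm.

Precipitable water is the column-integrated vapour mass per unit area: PW = (1/g) Σ q̄ Δp, with q in kg/kg and Δp in Pa (1 kg/m² of water = 1 mm).
Layer 1005–910 hPa: Δp = 95 hPa = 9500 Pa, q̄ = 0.013 kg/kg → 0.013 × 9500 / 9.8 = 12.60 mm
Layer 910–820 hPa: Δp = 90 hPa = 9000 Pa, q̄ = 0.01 kg/kg → 0.01 × 9000 / 9.8 = 9.18 mm
Layer 820–400 hPa: Δp = 420 hPa = 42000 Pa, q̄ = 0.0023 kg/kg → 0.0023 × 42000 / 9.8 = 9.86 mm
PW = 12.60 + 9.18 + 9.86 = 31.64 ≈ 31.6 mm.
Rainfall = ε × PW = 0.54 × 31.6 = 17.1 mm.

PW ≈ 31.6 mm; rainfall ≈ 17.1 mm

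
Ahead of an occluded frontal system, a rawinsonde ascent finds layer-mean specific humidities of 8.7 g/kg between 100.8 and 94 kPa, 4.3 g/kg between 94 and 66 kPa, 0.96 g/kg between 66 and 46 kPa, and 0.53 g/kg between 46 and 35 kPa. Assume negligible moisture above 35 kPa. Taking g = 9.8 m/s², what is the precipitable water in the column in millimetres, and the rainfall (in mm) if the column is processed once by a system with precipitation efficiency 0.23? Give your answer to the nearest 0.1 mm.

PW ≈ 20.9 mm; rainfall ≈ 4.8 mm

Precipitable water is the column-integrated vapour mass per unit area: PW = (1/g) Σ q̄ Δp, with q in kg/kg and Δp in Pa (1 kg/m² of water = 1 mm).
Layer 100.8–94 kPa: Δp = 68 hPa = 6800 Pa, q̄ = 0.0087 kg/kg → 0.0087 × 6800 / 9.8 = 6.04 mm
Layer 94–66 kPa: Δp = 280 hPa = 28000 Pa, q̄ = 0.0043 kg/kg → 0.0043 × 28000 / 9.8 = 12.29 mm
Layer 66–46 kPa: Δp = 200 hPa = 20000 Pa, q̄ = 0.00096 kg/kg → 0.00096 × 20000 / 9.8 = 1.96 mm
Layer 46–35 kPa: Δp = 110 hPa = 11000 Pa, q̄ = 0.00053 kg/kg → 0.00053 × 11000 / 9.8 = 0.59 mm
PW = 6.04 + 12.29 + 1.96 + 0.59 = 20.88 ≈ 20.9 mm.
Rainfall = ε × PW = 0.23 × 20.9 = 4.8 mm.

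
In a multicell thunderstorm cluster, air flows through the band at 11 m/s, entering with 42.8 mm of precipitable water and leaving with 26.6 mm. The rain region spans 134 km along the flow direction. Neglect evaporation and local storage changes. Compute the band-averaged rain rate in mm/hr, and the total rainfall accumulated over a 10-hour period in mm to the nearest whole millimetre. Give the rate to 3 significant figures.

Column moisture flux per unit crosswind length is F = V × PW.
Inflow: F_in = 11 × 42.8 = 470.8 mm·m/s
Outflow: F_out = 11 × 26.6 = 292.6 mm·m/s
Steady-state rate R = (F_in − F_out)/L = (470.8 − 292.6) / 134000 m = 1.330e-03 mm/s.
R = 1.330e-03 × 3600 = 4.79 mm/hr.
Over 10 h: total = 4.79 × 10 = 47.9 ≈ 48 mm.

R ≈ 4.79 mm/hr; total ≈ 48 mm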